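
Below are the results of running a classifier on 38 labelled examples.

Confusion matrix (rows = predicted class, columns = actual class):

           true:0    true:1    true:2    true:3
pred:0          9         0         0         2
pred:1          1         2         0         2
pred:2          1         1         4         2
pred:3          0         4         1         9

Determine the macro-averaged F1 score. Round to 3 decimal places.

Per-class F1 score (2·TP/(2·TP+FP+FN)):
  0: TP=9, FP=0+0+2=2, FN=1+1+0=2 → 18/22 = 0.8182
  1: TP=2, FP=1+0+2=3, FN=0+1+4=5 → 4/12 = 0.3333
  2: TP=4, FP=1+1+2=4, FN=0+0+1=1 → 8/13 = 0.6154
  3: TP=9, FP=0+4+1=5, FN=2+2+2=6 → 18/29 = 0.6207
Macro-F1 score = mean = (0.8182 + 0.3333 + 0.6154 + 0.6207) / 4 = 0.597

0.597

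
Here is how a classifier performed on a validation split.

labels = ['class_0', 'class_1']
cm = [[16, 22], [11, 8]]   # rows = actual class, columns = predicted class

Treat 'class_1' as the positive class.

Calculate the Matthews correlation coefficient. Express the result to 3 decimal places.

-0.149

MCC = (TP·TN − FP·FN) / √((TP+FP)(TP+FN)(TN+FP)(TN+FN))
Numerator = 8·16 − 22·11 = -114
Denominator = √(30·19·38·27) = √584820 = 764.7352
MCC = -114 / 764.7352 = -0.149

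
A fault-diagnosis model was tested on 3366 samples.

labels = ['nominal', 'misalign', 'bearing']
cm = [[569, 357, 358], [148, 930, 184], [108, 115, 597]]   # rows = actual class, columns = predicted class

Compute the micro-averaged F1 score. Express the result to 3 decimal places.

0.623

Micro-averaging pools counts across classes: ΣTP=2096, ΣFP=1270, ΣFN=1270.
Micro-F1 score = 2·TP/(2·TP+FP+FN) on pooled counts = 0.623 (equals overall accuracy in single-label multiclass).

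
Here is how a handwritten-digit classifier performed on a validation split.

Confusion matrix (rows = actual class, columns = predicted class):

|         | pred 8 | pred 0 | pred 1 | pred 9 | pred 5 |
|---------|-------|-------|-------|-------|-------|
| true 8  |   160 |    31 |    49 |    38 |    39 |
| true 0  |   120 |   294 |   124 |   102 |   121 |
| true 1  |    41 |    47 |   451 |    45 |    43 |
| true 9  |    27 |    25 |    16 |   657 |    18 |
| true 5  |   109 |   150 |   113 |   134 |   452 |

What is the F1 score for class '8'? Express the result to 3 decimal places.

0.413

Treat '8' as positive and all other classes as negative.
F1 score = 2·TP/(2·TP+FP+FN).
8: TP=160, FP=120+41+27+109=297, FN=31+49+38+39=157 → 320/774 = 0.4134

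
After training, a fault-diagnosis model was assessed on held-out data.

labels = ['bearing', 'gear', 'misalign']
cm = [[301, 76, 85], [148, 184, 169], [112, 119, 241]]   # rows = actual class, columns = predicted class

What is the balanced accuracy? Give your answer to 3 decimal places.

Balanced accuracy = mean of per-class recall.
  bearing: recall = 301/462 = 0.6515
  gear: recall = 184/501 = 0.3673
  misalign: recall = 241/472 = 0.5106
Mean = (0.6515 + 0.3673 + 0.5106) / 3 = 0.510

0.510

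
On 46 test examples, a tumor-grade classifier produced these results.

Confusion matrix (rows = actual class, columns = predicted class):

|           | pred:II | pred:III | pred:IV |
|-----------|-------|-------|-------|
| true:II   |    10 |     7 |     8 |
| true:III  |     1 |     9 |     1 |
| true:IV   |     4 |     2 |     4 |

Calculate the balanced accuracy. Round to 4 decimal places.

0.5394

Balanced accuracy = mean of per-class recall.
  II: recall = 10/25 = 0.40000
  III: recall = 9/11 = 0.81818
  IV: recall = 4/10 = 0.40000
Mean = (0.40000 + 0.81818 + 0.40000) / 3 = 0.5394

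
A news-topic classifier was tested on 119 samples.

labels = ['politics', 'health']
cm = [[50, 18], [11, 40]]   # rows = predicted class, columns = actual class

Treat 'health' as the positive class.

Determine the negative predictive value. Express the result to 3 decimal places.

NPV = TN/(TN+FN) = 50/(50+18) = 0.735

0.735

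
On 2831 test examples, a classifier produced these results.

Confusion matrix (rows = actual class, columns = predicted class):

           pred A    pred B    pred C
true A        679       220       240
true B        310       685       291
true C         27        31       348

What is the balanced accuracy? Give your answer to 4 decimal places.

0.6620

Balanced accuracy = mean of per-class recall.
  A: recall = 679/1139 = 0.59614
  B: recall = 685/1286 = 0.53266
  C: recall = 348/406 = 0.85714
Mean = (0.59614 + 0.53266 + 0.85714) / 3 = 0.6620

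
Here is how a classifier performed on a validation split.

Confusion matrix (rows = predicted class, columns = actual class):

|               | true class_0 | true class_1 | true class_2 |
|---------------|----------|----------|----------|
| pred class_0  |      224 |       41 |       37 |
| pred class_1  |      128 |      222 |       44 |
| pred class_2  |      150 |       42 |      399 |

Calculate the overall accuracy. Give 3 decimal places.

Accuracy = trace / total = (224+222+399=845) / 1287 = 845/1287 = 0.657

0.657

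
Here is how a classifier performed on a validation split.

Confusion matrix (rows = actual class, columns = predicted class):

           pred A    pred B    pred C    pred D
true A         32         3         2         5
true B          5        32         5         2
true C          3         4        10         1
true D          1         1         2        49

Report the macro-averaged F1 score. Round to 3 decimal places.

0.741

Per-class F1 score (2·TP/(2·TP+FP+FN)):
  A: TP=32, FP=5+3+1=9, FN=3+2+5=10 → 64/83 = 0.7711
  B: TP=32, FP=3+4+1=8, FN=5+5+2=12 → 64/84 = 0.7619
  C: TP=10, FP=2+5+2=9, FN=3+4+1=8 → 20/37 = 0.5405
  D: TP=49, FP=5+2+1=8, FN=1+1+2=4 → 98/110 = 0.8909
Macro-F1 score = mean = (0.7711 + 0.7619 + 0.5405 + 0.8909) / 4 = 0.741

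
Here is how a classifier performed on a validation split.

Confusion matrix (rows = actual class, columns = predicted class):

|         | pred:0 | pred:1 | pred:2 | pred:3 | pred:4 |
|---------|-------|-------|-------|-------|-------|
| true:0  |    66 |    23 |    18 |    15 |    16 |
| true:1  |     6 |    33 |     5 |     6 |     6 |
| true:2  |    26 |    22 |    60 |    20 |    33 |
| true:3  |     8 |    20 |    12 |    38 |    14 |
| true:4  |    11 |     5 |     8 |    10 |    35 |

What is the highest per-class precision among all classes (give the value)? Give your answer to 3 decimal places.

0.583

Per-class precision (TP/(TP+FP)):
  0: TP=66, FP=6+26+8+11=51 → 66/117 = 0.5641
  1: TP=33, FP=23+22+20+5=70 → 33/103 = 0.3204
  2: TP=60, FP=18+5+12+8=43 → 60/103 = 0.5825
  3: TP=38, FP=15+6+20+10=51 → 38/89 = 0.4270
  4: TP=35, FP=16+6+33+14=69 → 35/104 = 0.3365
Highest is class '2' with precision = 0.583.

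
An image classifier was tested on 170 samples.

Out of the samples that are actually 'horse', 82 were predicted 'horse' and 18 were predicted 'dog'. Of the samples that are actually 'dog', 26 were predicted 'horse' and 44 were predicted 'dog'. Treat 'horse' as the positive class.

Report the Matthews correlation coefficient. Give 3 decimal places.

MCC = (TP·TN − FP·FN) / √((TP+FP)(TP+FN)(TN+FP)(TN+FN))
Numerator = 82·44 − 26·18 = 3140
Denominator = √(108·100·70·62) = √46872000 = 6846.3129
MCC = 3140 / 6846.3129 = 0.459

0.459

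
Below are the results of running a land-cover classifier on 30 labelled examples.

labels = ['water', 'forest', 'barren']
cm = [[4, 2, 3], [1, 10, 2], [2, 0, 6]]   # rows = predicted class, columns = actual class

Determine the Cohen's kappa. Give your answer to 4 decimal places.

Observed agreement pₒ = trace/N = 20/30 = 0.66667
Expected agreement pₑ = Σ (rowᵢ·colᵢ)/N² = (7·9 + 12·13 + 11·8)/30² = 0.34111
κ = (pₒ − pₑ)/(1 − pₑ) = (0.66667 − 0.34111)/(1 − 0.34111) = 0.4941

0.4941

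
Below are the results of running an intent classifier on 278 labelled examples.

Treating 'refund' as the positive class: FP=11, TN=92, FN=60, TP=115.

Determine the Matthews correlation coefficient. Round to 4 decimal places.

MCC = (TP·TN − FP·FN) / √((TP+FP)(TP+FN)(TN+FP)(TN+FN))
Numerator = 115·92 − 11·60 = 9920
Denominator = √(126·175·103·152) = √345214800 = 18579.9569
MCC = 9920 / 18579.9569 = 0.5339

0.5339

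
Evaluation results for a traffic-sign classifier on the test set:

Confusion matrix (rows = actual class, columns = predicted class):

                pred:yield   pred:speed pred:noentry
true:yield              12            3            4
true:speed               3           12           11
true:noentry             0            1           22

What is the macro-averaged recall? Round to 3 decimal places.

Per-class recall (TP/(TP+FN)):
  yield: TP=12, FN=3+4=7 → 12/19 = 0.6316
  speed: TP=12, FN=3+11=14 → 12/26 = 0.4615
  noentry: TP=22, FN=0+1=1 → 22/23 = 0.9565
Macro-recall = mean = (0.6316 + 0.4615 + 0.9565) / 3 = 0.683

0.683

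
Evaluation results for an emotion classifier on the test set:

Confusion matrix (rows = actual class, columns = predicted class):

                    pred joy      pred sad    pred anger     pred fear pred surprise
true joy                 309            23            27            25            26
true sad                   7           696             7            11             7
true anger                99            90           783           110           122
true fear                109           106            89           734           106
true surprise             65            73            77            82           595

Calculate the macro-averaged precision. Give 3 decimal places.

Per-class precision (TP/(TP+FP)):
  joy: TP=309, FP=7+99+109+65=280 → 309/589 = 0.5246
  sad: TP=696, FP=23+90+106+73=292 → 696/988 = 0.7045
  anger: TP=783, FP=27+7+89+77=200 → 783/983 = 0.7965
  fear: TP=734, FP=25+11+110+82=228 → 734/962 = 0.7630
  surprise: TP=595, FP=26+7+122+106=261 → 595/856 = 0.6951
Macro-precision = mean = (0.5246 + 0.7045 + 0.7965 + 0.7630 + 0.6951) / 5 = 0.697

0.697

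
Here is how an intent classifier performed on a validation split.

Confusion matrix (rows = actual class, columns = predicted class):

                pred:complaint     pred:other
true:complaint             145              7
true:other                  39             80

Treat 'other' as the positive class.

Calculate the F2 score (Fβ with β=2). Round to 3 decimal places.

Fβ = (1+β²)·TP / ((1+β²)·TP + β²·FN + FP), with β²=4
= 5·80 / (5·80 + 4·39 + 7) = 0.710

0.710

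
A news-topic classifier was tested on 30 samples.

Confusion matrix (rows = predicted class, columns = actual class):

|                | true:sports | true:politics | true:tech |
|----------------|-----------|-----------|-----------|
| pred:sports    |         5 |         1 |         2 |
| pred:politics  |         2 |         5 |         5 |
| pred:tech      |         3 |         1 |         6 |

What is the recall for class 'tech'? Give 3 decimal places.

0.462

One-vs-rest for 'tech': TP = diagonal; FP = other classes predicted 'tech'; FN = 'tech' predicted as other.
recall = TP/(TP+FN).
tech: TP=6, FN=2+5=7 → 6/13 = 0.4615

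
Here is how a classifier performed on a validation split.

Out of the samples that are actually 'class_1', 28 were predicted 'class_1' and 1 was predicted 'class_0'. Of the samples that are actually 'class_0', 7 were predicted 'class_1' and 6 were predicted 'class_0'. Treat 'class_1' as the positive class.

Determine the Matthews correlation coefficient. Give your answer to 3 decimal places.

0.530

MCC = (TP·TN − FP·FN) / √((TP+FP)(TP+FN)(TN+FP)(TN+FN))
Numerator = 28·6 − 7·1 = 161
Denominator = √(35·29·13·7) = √92365 = 303.9161
MCC = 161 / 303.9161 = 0.530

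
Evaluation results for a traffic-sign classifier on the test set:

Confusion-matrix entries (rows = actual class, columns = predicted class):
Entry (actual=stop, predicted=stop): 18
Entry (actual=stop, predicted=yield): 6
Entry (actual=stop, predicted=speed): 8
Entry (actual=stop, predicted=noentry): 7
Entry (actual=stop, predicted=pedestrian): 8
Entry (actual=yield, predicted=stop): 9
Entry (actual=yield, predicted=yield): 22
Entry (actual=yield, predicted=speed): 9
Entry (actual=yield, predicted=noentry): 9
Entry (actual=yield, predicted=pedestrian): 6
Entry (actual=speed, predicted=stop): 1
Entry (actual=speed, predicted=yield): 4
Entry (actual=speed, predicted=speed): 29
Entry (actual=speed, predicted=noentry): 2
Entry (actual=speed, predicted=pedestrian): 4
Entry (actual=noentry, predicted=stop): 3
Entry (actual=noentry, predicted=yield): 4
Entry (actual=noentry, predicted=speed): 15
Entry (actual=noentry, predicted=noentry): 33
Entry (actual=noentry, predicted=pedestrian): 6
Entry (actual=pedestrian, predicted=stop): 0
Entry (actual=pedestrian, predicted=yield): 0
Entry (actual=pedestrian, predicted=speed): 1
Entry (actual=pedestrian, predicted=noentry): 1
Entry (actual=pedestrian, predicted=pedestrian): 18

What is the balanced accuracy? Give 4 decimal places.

Balanced accuracy = mean of per-class recall.
  stop: recall = 18/47 = 0.38298
  yield: recall = 22/55 = 0.40000
  speed: recall = 29/40 = 0.72500
  noentry: recall = 33/61 = 0.54098
  pedestrian: recall = 18/20 = 0.90000
Mean = (0.38298 + 0.40000 + 0.72500 + 0.54098 + 0.90000) / 5 = 0.5898

0.5898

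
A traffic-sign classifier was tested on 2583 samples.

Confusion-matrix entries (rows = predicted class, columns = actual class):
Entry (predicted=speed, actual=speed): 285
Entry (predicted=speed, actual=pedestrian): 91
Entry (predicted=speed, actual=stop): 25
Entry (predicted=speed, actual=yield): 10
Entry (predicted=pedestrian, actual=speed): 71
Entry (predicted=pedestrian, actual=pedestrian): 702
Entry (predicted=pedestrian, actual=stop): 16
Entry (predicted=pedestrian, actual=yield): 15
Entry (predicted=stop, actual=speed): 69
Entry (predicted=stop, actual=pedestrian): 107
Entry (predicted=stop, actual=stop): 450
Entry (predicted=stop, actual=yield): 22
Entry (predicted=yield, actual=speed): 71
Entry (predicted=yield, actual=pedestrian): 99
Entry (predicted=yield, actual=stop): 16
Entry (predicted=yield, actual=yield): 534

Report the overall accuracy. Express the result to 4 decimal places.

Accuracy = trace / total = (285+702+450+534=1971) / 2583 = 1971/2583 = 0.7631

0.7631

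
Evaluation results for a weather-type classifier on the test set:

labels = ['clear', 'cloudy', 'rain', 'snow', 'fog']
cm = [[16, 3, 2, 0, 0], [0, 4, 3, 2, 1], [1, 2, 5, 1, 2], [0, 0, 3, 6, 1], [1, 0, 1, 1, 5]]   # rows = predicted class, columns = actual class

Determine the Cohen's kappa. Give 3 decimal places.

0.487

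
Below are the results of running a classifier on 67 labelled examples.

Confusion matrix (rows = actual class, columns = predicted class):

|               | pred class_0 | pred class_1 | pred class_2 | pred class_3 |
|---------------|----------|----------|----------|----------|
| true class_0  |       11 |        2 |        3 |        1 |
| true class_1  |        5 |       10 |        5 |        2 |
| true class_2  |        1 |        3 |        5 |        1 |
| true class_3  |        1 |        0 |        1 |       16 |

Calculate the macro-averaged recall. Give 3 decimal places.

Per-class recall (TP/(TP+FN)):
  class_0: TP=11, FN=2+3+1=6 → 11/17 = 0.6471
  class_1: TP=10, FN=5+5+2=12 → 10/22 = 0.4545
  class_2: TP=5, FN=1+3+1=5 → 5/10 = 0.5000
  class_3: TP=16, FN=1+0+1=2 → 16/18 = 0.8889
Macro-recall = mean = (0.6471 + 0.4545 + 0.5000 + 0.8889) / 4 = 0.623

0.623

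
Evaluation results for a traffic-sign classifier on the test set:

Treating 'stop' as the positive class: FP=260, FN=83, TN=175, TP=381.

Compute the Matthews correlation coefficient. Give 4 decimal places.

MCC = (TP·TN − FP·FN) / √((TP+FP)(TP+FN)(TN+FP)(TN+FN))
Numerator = 381·175 − 260·83 = 45095
Denominator = √(641·464·435·258) = √33379895520 = 182701.6571
MCC = 45095 / 182701.6571 = 0.2468

0.2468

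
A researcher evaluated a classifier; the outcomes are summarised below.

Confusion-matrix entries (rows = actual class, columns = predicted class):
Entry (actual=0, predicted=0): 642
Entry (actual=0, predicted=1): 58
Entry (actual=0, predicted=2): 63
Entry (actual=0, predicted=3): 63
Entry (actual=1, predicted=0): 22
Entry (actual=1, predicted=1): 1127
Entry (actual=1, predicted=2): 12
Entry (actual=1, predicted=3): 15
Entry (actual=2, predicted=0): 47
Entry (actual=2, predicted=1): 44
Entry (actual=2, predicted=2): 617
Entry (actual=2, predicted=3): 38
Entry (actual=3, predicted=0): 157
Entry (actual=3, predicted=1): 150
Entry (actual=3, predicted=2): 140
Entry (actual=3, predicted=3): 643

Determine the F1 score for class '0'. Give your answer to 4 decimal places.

Treat '0' as positive and all other classes as negative.
F1 score = 2·TP/(2·TP+FP+FN).
0: TP=642, FP=22+47+157=226, FN=58+63+63=184 → 1284/1694 = 0.75797

0.7580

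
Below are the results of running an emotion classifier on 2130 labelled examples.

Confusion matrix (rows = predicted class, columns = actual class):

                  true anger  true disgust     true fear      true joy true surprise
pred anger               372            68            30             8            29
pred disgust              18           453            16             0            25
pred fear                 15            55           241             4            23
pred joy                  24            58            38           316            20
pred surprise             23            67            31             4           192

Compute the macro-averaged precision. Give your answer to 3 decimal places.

0.726

Per-class precision (TP/(TP+FP)):
  anger: TP=372, FP=68+30+8+29=135 → 372/507 = 0.7337
  disgust: TP=453, FP=18+16+0+25=59 → 453/512 = 0.8848
  fear: TP=241, FP=15+55+4+23=97 → 241/338 = 0.7130
  joy: TP=316, FP=24+58+38+20=140 → 316/456 = 0.6930
  surprise: TP=192, FP=23+67+31+4=125 → 192/317 = 0.6057
Macro-precision = mean = (0.7337 + 0.8848 + 0.7130 + 0.6930 + 0.6057) / 5 = 0.726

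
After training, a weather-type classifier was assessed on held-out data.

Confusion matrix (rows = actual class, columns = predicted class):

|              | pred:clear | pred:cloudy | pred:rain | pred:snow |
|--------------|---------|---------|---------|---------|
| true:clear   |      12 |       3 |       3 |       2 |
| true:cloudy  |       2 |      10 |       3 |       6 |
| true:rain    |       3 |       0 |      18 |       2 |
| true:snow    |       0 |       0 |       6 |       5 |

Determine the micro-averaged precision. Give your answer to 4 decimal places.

Micro-averaging pools counts across classes: ΣTP=45, ΣFP=30, ΣFN=30.
Micro-precision = TP/(TP+FP) on pooled counts = 0.6000 (equals overall accuracy in single-label multiclass).

0.6000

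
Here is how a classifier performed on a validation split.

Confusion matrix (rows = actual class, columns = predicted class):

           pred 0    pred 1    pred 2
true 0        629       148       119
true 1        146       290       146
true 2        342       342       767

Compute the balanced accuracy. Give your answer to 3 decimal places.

Balanced accuracy = mean of per-class recall.
  0: recall = 629/896 = 0.7020
  1: recall = 290/582 = 0.4983
  2: recall = 767/1451 = 0.5286
Mean = (0.7020 + 0.4983 + 0.5286) / 3 = 0.576

0.576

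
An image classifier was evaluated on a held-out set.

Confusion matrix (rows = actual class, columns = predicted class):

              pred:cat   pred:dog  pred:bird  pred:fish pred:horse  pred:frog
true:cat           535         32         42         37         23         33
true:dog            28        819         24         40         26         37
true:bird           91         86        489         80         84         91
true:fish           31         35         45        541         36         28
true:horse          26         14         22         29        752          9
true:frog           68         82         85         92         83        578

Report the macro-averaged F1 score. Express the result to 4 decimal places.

0.7160

Per-class F1 score (2·TP/(2·TP+FP+FN)):
  cat: TP=535, FP=28+91+31+26+68=244, FN=32+42+37+23+33=167 → 1070/1481 = 0.72248
  dog: TP=819, FP=32+86+35+14+82=249, FN=28+24+40+26+37=155 → 1638/2042 = 0.80215
  bird: TP=489, FP=42+24+45+22+85=218, FN=91+86+80+84+91=432 → 978/1628 = 0.60074
  fish: TP=541, FP=37+40+80+29+92=278, FN=31+35+45+36+28=175 → 1082/1535 = 0.70489
  horse: TP=752, FP=23+26+84+36+83=252, FN=26+14+22+29+9=100 → 1504/1856 = 0.81034
  frog: TP=578, FP=33+37+91+28+9=198, FN=68+82+85+92+83=410 → 1156/1764 = 0.65533
Macro-F1 score = mean = (0.72248 + 0.80215 + 0.60074 + 0.70489 + 0.81034 + 0.65533) / 6 = 0.7160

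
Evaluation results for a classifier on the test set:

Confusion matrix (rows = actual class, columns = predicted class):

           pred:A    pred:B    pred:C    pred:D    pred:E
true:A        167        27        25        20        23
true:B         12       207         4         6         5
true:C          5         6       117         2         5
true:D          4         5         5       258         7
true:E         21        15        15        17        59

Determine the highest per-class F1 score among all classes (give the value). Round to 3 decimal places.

Per-class F1 score (2·TP/(2·TP+FP+FN)):
  A: TP=167, FP=12+5+4+21=42, FN=27+25+20+23=95 → 334/471 = 0.7091
  B: TP=207, FP=27+6+5+15=53, FN=12+4+6+5=27 → 414/494 = 0.8381
  C: TP=117, FP=25+4+5+15=49, FN=5+6+2+5=18 → 234/301 = 0.7774
  D: TP=258, FP=20+6+2+17=45, FN=4+5+5+7=21 → 516/582 = 0.8866
  E: TP=59, FP=23+5+5+7=40, FN=21+15+15+17=68 → 118/226 = 0.5221
Highest is class 'D' with F1 score = 0.887.

0.887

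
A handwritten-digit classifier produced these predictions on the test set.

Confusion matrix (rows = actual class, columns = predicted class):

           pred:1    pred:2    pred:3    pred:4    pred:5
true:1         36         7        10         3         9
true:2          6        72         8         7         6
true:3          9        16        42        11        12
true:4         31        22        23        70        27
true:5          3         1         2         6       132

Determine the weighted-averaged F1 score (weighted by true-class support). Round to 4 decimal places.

Per-class F1 score (2·TP/(2·TP+FP+FN)):
  1: TP=36, FP=6+9+31+3=49, FN=7+10+3+9=29 → 72/150 = 0.48000
  2: TP=72, FP=7+16+22+1=46, FN=6+8+7+6=27 → 144/217 = 0.66359
  3: TP=42, FP=10+8+23+2=43, FN=9+16+11+12=48 → 84/175 = 0.48000
  4: TP=70, FP=3+7+11+6=27, FN=31+22+23+27=103 → 140/270 = 0.51852
  5: TP=132, FP=9+6+12+27=54, FN=3+1+2+6=12 → 264/330 = 0.80000
Weighted-F1 score = Σ (supportᵢ/N)·F1 scoreᵢ with N=571: (65/571)·0.48000 + (99/571)·0.66359 + (90/571)·0.48000 + (173/571)·0.51852 + (144/571)·0.80000 = 0.6042

0.6042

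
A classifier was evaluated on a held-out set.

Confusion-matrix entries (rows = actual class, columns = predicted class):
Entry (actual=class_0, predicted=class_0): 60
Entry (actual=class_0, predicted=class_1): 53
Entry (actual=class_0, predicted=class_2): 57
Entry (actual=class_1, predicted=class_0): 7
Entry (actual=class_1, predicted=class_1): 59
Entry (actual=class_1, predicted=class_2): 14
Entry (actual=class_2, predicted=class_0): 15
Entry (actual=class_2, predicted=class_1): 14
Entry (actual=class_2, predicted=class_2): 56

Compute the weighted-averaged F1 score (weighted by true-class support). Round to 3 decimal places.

0.512

Per-class F1 score (2·TP/(2·TP+FP+FN)):
  class_0: TP=60, FP=7+15=22, FN=53+57=110 → 120/252 = 0.4762
  class_1: TP=59, FP=53+14=67, FN=7+14=21 → 118/206 = 0.5728
  class_2: TP=56, FP=57+14=71, FN=15+14=29 → 112/212 = 0.5283
Weighted-F1 score = Σ (supportᵢ/N)·F1 scoreᵢ with N=335: (170/335)·0.4762 + (80/335)·0.5728 + (85/335)·0.5283 = 0.512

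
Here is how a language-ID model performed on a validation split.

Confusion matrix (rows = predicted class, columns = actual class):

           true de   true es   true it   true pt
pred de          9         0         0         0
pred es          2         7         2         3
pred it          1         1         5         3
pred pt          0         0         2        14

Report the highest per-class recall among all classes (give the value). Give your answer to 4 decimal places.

Per-class recall (TP/(TP+FN)):
  de: TP=9, FN=2+1+0=3 → 9/12 = 0.75000
  es: TP=7, FN=0+1+0=1 → 7/8 = 0.87500
  it: TP=5, FN=0+2+2=4 → 5/9 = 0.55556
  pt: TP=14, FN=0+3+3=6 → 14/20 = 0.70000
Highest is class 'es' with recall = 0.8750.

0.8750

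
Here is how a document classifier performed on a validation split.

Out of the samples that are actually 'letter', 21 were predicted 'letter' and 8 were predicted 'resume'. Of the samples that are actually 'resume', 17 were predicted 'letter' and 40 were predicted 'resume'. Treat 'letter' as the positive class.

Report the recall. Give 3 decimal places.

0.724

Recall = TP/(TP+FN) = 21/(21+8) = 21/29 = 0.724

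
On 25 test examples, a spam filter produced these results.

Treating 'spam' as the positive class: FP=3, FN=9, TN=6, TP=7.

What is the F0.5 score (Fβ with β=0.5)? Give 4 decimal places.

0.6250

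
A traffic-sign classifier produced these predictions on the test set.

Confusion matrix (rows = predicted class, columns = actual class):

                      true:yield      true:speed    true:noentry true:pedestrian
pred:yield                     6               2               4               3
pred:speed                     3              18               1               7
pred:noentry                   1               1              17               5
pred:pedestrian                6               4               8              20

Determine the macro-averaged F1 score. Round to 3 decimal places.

0.558

Per-class F1 score (2·TP/(2·TP+FP+FN)):
  yield: TP=6, FP=2+4+3=9, FN=3+1+6=10 → 12/31 = 0.3871
  speed: TP=18, FP=3+1+7=11, FN=2+1+4=7 → 36/54 = 0.6667
  noentry: TP=17, FP=1+1+5=7, FN=4+1+8=13 → 34/54 = 0.6296
  pedestrian: TP=20, FP=6+4+8=18, FN=3+7+5=15 → 40/73 = 0.5479
Macro-F1 score = mean = (0.3871 + 0.6667 + 0.6296 + 0.5479) / 4 = 0.558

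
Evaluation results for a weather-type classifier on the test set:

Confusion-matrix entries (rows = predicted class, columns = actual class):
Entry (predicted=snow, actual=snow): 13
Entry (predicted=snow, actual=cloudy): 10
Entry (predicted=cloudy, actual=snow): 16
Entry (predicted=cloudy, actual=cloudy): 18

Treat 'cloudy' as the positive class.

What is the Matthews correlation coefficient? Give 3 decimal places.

MCC = (TP·TN − FP·FN) / √((TP+FP)(TP+FN)(TN+FP)(TN+FN))
Numerator = 18·13 − 16·10 = 74
Denominator = √(34·28·29·23) = √634984 = 796.8588
MCC = 74 / 796.8588 = 0.093

0.093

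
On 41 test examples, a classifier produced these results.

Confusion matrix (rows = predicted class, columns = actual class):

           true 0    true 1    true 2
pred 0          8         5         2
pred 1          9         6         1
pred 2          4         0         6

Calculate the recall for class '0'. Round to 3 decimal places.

0.381

Treat '0' as positive and all other classes as negative.
recall = TP/(TP+FN).
0: TP=8, FN=9+4=13 → 8/21 = 0.3810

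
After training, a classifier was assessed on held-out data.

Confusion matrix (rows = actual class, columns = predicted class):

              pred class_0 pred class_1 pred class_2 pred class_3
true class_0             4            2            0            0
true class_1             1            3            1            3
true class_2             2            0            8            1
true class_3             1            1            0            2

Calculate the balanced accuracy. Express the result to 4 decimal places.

Balanced accuracy = mean of per-class recall.
  class_0: recall = 4/6 = 0.66667
  class_1: recall = 3/8 = 0.37500
  class_2: recall = 8/11 = 0.72727
  class_3: recall = 2/4 = 0.50000
Mean = (0.66667 + 0.37500 + 0.72727 + 0.50000) / 4 = 0.5672

0.5672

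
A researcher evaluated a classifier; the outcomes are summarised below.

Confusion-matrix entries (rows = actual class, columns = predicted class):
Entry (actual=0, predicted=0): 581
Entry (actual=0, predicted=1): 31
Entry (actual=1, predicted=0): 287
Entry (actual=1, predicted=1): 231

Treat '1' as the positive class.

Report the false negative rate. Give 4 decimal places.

FNR = FN/(FN+TP) = 287/(287+231) = 0.5541

0.5541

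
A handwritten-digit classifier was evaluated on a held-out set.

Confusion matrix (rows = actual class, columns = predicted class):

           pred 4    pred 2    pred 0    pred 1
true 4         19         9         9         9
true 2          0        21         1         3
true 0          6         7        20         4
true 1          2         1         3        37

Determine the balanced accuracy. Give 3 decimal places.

Balanced accuracy = mean of per-class recall.
  4: recall = 19/46 = 0.4130
  2: recall = 21/25 = 0.8400
  0: recall = 20/37 = 0.5405
  1: recall = 37/43 = 0.8605
Mean = (0.4130 + 0.8400 + 0.5405 + 0.8605) / 4 = 0.664

0.664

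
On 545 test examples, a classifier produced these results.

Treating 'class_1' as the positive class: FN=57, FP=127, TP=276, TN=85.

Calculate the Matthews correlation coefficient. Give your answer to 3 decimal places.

0.255

MCC = (TP·TN − FP·FN) / √((TP+FP)(TP+FN)(TN+FP)(TN+FN))
Numerator = 276·85 − 127·57 = 16221
Denominator = √(403·333·212·142) = √4039926696 = 63560.4177
MCC = 16221 / 63560.4177 = 0.255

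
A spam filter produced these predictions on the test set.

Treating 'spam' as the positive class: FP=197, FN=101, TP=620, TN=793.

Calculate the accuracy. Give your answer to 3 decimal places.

0.826

Accuracy = (TP+TN)/N = (620+793)/1711 = 0.826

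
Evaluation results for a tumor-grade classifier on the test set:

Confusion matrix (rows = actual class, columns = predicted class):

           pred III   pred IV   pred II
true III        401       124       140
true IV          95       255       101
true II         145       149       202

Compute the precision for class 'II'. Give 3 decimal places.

0.456

precision = TP/(TP+FP).
II: TP=202, FP=140+101=241 → 202/443 = 0.4560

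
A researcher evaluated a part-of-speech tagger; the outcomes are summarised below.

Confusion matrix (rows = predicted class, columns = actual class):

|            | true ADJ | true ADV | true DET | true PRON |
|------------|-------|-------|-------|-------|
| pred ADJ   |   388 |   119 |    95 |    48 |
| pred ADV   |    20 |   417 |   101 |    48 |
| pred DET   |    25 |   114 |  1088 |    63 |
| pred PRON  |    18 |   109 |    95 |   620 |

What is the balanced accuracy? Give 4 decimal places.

Balanced accuracy = mean of per-class recall.
  ADJ: recall = 388/451 = 0.86031
  ADV: recall = 417/759 = 0.54941
  DET: recall = 1088/1379 = 0.78898
  PRON: recall = 620/779 = 0.79589
Mean = (0.86031 + 0.54941 + 0.78898 + 0.79589) / 4 = 0.7486

0.7486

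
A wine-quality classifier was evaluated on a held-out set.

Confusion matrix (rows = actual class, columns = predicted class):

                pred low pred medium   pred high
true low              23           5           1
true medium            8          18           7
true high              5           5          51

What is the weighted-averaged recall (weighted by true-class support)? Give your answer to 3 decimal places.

Per-class recall (TP/(TP+FN)):
  low: TP=23, FN=5+1=6 → 23/29 = 0.7931
  medium: TP=18, FN=8+7=15 → 18/33 = 0.5455
  high: TP=51, FN=5+5=10 → 51/61 = 0.8361
Weighted-recall = Σ (supportᵢ/N)·recallᵢ with N=123: (29/123)·0.7931 + (33/123)·0.5455 + (61/123)·0.8361 = 0.748

0.748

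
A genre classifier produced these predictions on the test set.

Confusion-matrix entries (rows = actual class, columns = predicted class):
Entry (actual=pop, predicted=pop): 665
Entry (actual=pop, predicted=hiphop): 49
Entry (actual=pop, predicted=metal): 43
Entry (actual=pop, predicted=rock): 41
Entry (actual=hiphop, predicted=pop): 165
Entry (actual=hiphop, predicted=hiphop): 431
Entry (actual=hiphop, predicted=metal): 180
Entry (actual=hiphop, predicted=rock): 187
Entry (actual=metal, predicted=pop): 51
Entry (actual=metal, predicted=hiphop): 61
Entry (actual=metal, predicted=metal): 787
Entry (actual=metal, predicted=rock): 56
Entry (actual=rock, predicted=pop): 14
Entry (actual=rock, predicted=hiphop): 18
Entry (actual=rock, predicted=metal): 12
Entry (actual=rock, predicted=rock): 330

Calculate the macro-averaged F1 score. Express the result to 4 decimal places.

0.7040

Per-class F1 score (2·TP/(2·TP+FP+FN)):
  pop: TP=665, FP=165+51+14=230, FN=49+43+41=133 → 1330/1693 = 0.78559
  hiphop: TP=431, FP=49+61+18=128, FN=165+180+187=532 → 862/1522 = 0.56636
  metal: TP=787, FP=43+180+12=235, FN=51+61+56=168 → 1574/1977 = 0.79616
  rock: TP=330, FP=41+187+56=284, FN=14+18+12=44 → 660/988 = 0.66802
Macro-F1 score = mean = (0.78559 + 0.56636 + 0.79616 + 0.66802) / 4 = 0.7040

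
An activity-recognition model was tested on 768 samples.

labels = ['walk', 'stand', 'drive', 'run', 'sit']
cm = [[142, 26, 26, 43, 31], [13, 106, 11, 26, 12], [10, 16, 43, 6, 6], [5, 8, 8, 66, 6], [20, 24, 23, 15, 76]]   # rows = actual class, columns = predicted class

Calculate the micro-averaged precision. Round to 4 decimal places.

Micro-averaging pools counts across classes: ΣTP=433, ΣFP=335, ΣFN=335.
Micro-precision = TP/(TP+FP) on pooled counts = 0.5638 (equals overall accuracy in single-label multiclass).

0.5638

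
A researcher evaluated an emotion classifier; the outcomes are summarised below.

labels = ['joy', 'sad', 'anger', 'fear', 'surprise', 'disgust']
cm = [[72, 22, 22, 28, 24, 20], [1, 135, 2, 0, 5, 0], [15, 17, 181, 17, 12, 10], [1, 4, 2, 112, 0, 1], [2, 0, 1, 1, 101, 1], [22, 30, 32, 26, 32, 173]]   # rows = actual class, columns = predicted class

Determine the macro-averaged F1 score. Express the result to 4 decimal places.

0.6845

Per-class F1 score (2·TP/(2·TP+FP+FN)):
  joy: TP=72, FP=1+15+1+2+22=41, FN=22+22+28+24+20=116 → 144/301 = 0.47841
  sad: TP=135, FP=22+17+4+0+30=73, FN=1+2+0+5+0=8 → 270/351 = 0.76923
  anger: TP=181, FP=22+2+2+1+32=59, FN=15+17+17+12+10=71 → 362/492 = 0.73577
  fear: TP=112, FP=28+0+17+1+26=72, FN=1+4+2+0+1=8 → 224/304 = 0.73684
  surprise: TP=101, FP=24+5+12+0+32=73, FN=2+0+1+1+1=5 → 202/280 = 0.72143
  disgust: TP=173, FP=20+0+10+1+1=32, FN=22+30+32+26+32=142 → 346/520 = 0.66538
Macro-F1 score = mean = (0.47841 + 0.76923 + 0.73577 + 0.73684 + 0.72143 + 0.66538) / 6 = 0.6845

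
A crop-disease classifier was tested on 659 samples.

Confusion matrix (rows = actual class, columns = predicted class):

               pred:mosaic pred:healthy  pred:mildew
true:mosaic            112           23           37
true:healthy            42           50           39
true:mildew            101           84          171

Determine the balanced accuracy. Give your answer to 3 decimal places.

0.504

Balanced accuracy = mean of per-class recall.
  mosaic: recall = 112/172 = 0.6512
  healthy: recall = 50/131 = 0.3817
  mildew: recall = 171/356 = 0.4803
Mean = (0.6512 + 0.3817 + 0.4803) / 3 = 0.504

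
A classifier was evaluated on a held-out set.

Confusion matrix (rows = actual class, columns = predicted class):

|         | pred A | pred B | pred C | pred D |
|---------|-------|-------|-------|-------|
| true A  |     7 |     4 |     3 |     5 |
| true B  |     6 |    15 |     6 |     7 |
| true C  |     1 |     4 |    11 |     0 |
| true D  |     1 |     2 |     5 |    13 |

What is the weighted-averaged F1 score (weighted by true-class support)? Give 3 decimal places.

Per-class F1 score (2·TP/(2·TP+FP+FN)):
  A: TP=7, FP=6+1+1=8, FN=4+3+5=12 → 14/34 = 0.4118
  B: TP=15, FP=4+4+2=10, FN=6+6+7=19 → 30/59 = 0.5085
  C: TP=11, FP=3+6+5=14, FN=1+4+0=5 → 22/41 = 0.5366
  D: TP=13, FP=5+7+0=12, FN=1+2+5=8 → 26/46 = 0.5652
Weighted-F1 score = Σ (supportᵢ/N)·F1 scoreᵢ with N=90: (19/90)·0.4118 + (34/90)·0.5085 + (16/90)·0.5366 + (21/90)·0.5652 = 0.506

0.506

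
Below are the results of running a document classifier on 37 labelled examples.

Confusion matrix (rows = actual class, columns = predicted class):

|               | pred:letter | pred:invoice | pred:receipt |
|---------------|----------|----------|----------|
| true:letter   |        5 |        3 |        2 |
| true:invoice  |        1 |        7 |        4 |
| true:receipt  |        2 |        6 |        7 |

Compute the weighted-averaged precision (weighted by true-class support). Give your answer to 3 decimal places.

0.529

Per-class precision (TP/(TP+FP)):
  letter: TP=5, FP=1+2=3 → 5/8 = 0.6250
  invoice: TP=7, FP=3+6=9 → 7/16 = 0.4375
  receipt: TP=7, FP=2+4=6 → 7/13 = 0.5385
Weighted-precision = Σ (supportᵢ/N)·precisionᵢ with N=37: (10/37)·0.6250 + (12/37)·0.4375 + (15/37)·0.5385 = 0.529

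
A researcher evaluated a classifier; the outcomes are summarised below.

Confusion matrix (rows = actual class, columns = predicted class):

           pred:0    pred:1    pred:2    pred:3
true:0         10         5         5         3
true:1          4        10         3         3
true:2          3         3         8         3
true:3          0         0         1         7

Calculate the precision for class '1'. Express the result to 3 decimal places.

Treat '1' as positive and all other classes as negative.
precision = TP/(TP+FP).
1: TP=10, FP=5+3+0=8 → 10/18 = 0.5556

0.556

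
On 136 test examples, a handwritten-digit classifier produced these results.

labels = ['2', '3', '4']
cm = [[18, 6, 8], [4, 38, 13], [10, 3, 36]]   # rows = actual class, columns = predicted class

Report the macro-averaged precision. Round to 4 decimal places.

Per-class precision (TP/(TP+FP)):
  2: TP=18, FP=4+10=14 → 18/32 = 0.56250
  3: TP=38, FP=6+3=9 → 38/47 = 0.80851
  4: TP=36, FP=8+13=21 → 36/57 = 0.63158
Macro-precision = mean = (0.56250 + 0.80851 + 0.63158) / 3 = 0.6675

0.6675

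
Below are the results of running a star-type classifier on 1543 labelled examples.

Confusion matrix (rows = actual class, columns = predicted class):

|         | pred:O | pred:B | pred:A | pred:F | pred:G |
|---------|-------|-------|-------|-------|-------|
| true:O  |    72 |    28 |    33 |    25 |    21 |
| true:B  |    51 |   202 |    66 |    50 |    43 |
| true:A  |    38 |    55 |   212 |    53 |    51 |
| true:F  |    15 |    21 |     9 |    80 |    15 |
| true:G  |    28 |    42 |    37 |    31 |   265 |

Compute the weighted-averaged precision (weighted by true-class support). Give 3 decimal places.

Per-class precision (TP/(TP+FP)):
  O: TP=72, FP=51+38+15+28=132 → 72/204 = 0.3529
  B: TP=202, FP=28+55+21+42=146 → 202/348 = 0.5805
  A: TP=212, FP=33+66+9+37=145 → 212/357 = 0.5938
  F: TP=80, FP=25+50+53+31=159 → 80/239 = 0.3347
  G: TP=265, FP=21+43+51+15=130 → 265/395 = 0.6709
Weighted-precision = Σ (supportᵢ/N)·precisionᵢ with N=1543: (179/1543)·0.3529 + (412/1543)·0.5805 + (409/1543)·0.5938 + (140/1543)·0.3347 + (403/1543)·0.6709 = 0.559

0.559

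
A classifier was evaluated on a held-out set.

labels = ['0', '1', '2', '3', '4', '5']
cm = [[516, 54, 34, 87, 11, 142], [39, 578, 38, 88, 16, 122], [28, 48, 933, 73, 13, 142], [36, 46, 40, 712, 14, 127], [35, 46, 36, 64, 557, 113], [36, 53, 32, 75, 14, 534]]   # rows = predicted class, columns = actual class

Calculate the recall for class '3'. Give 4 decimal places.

0.6479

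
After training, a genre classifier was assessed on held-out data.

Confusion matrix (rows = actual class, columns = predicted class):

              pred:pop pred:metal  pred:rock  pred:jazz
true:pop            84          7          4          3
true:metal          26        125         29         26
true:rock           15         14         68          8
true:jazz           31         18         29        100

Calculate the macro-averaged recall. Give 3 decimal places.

Per-class recall (TP/(TP+FN)):
  pop: TP=84, FN=7+4+3=14 → 84/98 = 0.8571
  metal: TP=125, FN=26+29+26=81 → 125/206 = 0.6068
  rock: TP=68, FN=15+14+8=37 → 68/105 = 0.6476
  jazz: TP=100, FN=31+18+29=78 → 100/178 = 0.5618
Macro-recall = mean = (0.8571 + 0.6068 + 0.6476 + 0.5618) / 4 = 0.668

0.668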